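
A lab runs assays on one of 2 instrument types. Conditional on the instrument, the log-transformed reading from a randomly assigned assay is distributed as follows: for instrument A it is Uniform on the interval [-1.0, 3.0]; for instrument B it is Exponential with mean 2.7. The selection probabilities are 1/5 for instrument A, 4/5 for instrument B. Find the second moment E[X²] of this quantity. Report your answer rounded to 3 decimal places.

For each component E[X²] = Var + (mean)², giving A: 2.33333; B: 14.58.
Overall E[X²] = 0.2·2.33333 + 0.8·14.58 = 12.1307.

12.131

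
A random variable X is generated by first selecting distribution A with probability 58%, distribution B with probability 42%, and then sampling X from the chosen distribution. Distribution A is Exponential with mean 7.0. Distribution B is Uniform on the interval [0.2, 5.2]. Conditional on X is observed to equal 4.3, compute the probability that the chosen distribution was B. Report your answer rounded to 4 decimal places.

0.6520

Likelihoods f(4.3 | ·): A: 0.0772896; B: 0.2.
Posterior ∝ prior × likelihood. Numerator for B: 0.42·0.2 = 0.084.
Normalizing constant: 0.58·0.0772896 + 0.42·0.2 = 0.128828.
P(B | observation) = 0.084 / 0.128828 = 0.652032.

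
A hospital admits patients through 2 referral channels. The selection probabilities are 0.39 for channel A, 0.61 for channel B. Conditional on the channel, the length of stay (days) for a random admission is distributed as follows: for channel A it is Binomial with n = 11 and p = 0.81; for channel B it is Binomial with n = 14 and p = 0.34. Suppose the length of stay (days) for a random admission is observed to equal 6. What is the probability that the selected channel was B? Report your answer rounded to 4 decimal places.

Likelihoods P(X=6 | ·): A: 0.0323087; B: 0.167025.
Posterior ∝ prior × likelihood. Numerator for B: 0.61·0.167025 = 0.101885.
Normalizing constant: 0.39·0.0323087 + 0.61·0.167025 = 0.114485.
P(B | observation) = 0.101885 / 0.114485 = 0.889939.

0.8899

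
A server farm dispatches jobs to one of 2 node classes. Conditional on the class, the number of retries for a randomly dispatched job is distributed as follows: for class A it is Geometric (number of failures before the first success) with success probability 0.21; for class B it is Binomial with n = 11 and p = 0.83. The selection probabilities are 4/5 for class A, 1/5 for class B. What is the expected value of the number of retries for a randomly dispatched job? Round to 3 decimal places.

Component means — A: 3.7619; B: 9.13.
E[X] = 0.8·3.7619 + 0.2·9.13 = 4.83552.

4.836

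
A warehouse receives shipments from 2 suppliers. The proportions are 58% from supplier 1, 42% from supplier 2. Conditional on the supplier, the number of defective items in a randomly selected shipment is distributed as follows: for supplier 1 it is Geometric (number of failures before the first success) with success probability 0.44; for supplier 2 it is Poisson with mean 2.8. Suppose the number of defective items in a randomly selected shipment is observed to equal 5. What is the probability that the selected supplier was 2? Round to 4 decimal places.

0.7227

Likelihoods P(X=5 | ·): 1: 0.0242322; 2: 0.0872136.
Posterior ∝ prior × likelihood. Numerator for 2: 0.42·0.0872136 = 0.0366297.
Normalizing constant: 0.58·0.0242322 + 0.42·0.0872136 = 0.0506844.
P(2 | observation) = 0.0366297 / 0.0506844 = 0.722702.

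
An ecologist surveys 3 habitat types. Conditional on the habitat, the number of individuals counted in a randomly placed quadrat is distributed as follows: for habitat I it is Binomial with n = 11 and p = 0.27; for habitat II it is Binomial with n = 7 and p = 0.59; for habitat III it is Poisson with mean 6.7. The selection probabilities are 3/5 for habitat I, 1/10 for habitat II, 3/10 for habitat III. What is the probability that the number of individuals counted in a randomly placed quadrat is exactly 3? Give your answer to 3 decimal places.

Conditional on each habitat, P(X = 3): I: 0.261914; II: 0.203123; III: 0.0617021.
By total probability, P(X = 3) = 0.6·0.261914 + 0.1·0.203123 + 0.3·0.0617021 = 0.195971.

0.196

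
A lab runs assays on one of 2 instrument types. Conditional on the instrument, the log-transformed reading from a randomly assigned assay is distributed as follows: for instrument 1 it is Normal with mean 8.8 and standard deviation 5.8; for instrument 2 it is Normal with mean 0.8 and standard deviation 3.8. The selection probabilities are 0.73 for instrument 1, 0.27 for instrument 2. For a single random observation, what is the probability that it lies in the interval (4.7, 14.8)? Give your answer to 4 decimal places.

0.4862

Conditional on each instrument, P(4.7 < X < 14.8): 1: 0.609729; 2: 0.152257.
By total probability, P(4.7 < X < 14.8) = 0.73·0.609729 + 0.27·0.152257 = 0.486212.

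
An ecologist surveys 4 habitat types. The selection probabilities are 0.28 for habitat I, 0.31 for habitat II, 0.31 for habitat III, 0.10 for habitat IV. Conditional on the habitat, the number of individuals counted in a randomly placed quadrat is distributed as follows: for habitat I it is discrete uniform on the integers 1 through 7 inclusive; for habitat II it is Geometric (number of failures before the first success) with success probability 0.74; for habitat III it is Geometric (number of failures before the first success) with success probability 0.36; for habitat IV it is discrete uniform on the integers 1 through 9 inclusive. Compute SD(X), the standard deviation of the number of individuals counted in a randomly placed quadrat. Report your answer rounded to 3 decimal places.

2.503

Per component, I: μ=4, E[X²]=20; II: μ=0.351351, E[X²]=0.598247; III: μ=1.77778, E[X²]=8.09877; IV: μ=5, E[X²]=31.6667.
E[X] = 0.28·4 + 0.31·0.351351 + 0.31·1.77778 + 0.1·5 = 2.28003.
E[X²] = 0.28·20 + 0.31·0.598247 + 0.31·8.09877 + 0.1·31.6667 = 11.4627.
Var(X) = E[X²] − (E[X])² = 11.4627 − 5.19854 = 6.2642.
SD(X) = √6.2642 = 2.50284.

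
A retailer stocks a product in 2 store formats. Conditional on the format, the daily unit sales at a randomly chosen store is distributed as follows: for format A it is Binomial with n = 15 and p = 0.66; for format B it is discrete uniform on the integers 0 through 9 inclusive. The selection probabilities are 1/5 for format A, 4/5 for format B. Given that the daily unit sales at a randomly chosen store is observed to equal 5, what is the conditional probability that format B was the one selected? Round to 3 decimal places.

Likelihoods P(X=5 | ·): A: 0.00776362; B: 0.1.
Posterior ∝ prior × likelihood. Numerator for B: 0.8·0.1 = 0.08.
Normalizing constant: 0.2·0.00776362 + 0.8·0.1 = 0.0815527.
P(B | observation) = 0.08 / 0.0815527 = 0.98096.

0.981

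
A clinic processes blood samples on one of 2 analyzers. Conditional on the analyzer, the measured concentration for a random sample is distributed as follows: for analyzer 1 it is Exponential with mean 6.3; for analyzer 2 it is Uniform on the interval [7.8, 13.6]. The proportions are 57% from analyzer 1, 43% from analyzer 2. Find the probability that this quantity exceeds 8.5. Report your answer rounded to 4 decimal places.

0.5260

Conditional on each analyzer, P(X > 8.5): 1: 0.259446; 2: 0.87931.
By total probability, P(X > 8.5) = 0.57·0.259446 + 0.43·0.87931 = 0.525988.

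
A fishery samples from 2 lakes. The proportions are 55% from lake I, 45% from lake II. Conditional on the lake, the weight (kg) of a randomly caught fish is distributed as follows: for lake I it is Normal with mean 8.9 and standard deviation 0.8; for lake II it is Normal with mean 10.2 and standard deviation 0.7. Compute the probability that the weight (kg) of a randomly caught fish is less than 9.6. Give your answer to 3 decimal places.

0.533

Conditional on each lake, P(X < 9.6): I: 0.809213; II: 0.195683.
By total probability, P(X < 9.6) = 0.55·0.809213 + 0.45·0.195683 = 0.533125.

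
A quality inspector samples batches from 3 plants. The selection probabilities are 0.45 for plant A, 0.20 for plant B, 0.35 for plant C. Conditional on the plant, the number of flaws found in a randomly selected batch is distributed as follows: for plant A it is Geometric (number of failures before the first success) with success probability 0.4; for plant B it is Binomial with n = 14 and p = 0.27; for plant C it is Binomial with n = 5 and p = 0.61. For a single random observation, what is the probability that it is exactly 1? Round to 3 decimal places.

0.145

Conditional on each plant, P(X = 1): A: 0.24; B: 0.0631959; C: 0.07056.
By total probability, P(X = 1) = 0.45·0.24 + 0.2·0.0631959 + 0.35·0.07056 = 0.145335.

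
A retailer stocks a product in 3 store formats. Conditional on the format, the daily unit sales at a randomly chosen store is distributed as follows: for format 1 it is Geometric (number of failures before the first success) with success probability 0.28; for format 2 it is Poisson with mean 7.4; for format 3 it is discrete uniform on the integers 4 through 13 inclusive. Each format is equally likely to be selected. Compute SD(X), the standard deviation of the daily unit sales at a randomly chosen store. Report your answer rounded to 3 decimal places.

Per component, 1: μ=2.57143, E[X²]=15.7959; 2: μ=7.4, E[X²]=62.16; 3: μ=8.5, E[X²]=80.5.
E[X] = 0.333333·2.57143 + 0.333333·7.4 + 0.333333·8.5 = 6.15714.
E[X²] = 0.333333·15.7959 + 0.333333·62.16 + 0.333333·80.5 = 52.8186.
Var(X) = E[X²] − (E[X])² = 52.8186 − 37.9104 = 14.9082.
SD(X) = √14.9082 = 3.86112.

3.861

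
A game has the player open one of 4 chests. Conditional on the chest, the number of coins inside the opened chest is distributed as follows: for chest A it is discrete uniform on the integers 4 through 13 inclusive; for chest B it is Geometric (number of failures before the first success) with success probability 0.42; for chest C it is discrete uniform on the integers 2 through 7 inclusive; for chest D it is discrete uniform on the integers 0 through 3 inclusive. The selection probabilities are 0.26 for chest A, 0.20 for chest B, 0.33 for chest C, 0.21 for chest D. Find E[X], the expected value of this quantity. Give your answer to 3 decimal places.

Component means — A: 8.5; B: 1.38095; C: 4.5; D: 1.5.
E[X] = 0.26·8.5 + 0.2·1.38095 + 0.33·4.5 + 0.21·1.5 = 4.28619.

4.286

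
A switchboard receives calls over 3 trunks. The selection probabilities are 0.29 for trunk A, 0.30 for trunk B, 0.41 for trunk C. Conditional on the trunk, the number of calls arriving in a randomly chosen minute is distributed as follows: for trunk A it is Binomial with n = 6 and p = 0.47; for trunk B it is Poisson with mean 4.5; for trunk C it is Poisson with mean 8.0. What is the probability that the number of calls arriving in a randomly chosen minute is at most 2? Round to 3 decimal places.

Conditional on each trunk, P(X ≤ 2): A: 0.401547; B: 0.173578; C: 0.013754.
By total probability, P(X ≤ 2) = 0.29·0.401547 + 0.3·0.173578 + 0.41·0.013754 = 0.174161.

0.174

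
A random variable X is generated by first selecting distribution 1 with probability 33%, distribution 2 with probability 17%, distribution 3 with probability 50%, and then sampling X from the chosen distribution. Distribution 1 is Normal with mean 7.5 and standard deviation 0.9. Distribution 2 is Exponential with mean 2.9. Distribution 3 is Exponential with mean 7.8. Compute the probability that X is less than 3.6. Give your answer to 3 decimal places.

Conditional on each component, P(X < 3.6): 1: 7.34342e-06; 2: 0.711015; 3: 0.369687.
By total probability, P(X < 3.6) = 0.33·7.34342e-06 + 0.17·0.711015 + 0.5·0.369687 = 0.305718.

0.306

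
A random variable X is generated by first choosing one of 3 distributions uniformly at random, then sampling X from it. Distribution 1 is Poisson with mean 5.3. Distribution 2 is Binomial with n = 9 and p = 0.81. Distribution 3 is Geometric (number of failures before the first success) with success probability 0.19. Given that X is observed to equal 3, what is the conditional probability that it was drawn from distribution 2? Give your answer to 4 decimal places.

Likelihoods P(X=3 | ·): 1: 0.123856; 2: 0.00210018; 3: 0.100974.
Posterior ∝ prior × likelihood. Numerator for 2: 0.333333·0.00210018 = 0.000700059.
Normalizing constant: 0.333333·0.123856 + 0.333333·0.00210018 + 0.333333·0.100974 = 0.0756432.
P(2 | observation) = 0.000700059 / 0.0756432 = 0.00925475.

0.0093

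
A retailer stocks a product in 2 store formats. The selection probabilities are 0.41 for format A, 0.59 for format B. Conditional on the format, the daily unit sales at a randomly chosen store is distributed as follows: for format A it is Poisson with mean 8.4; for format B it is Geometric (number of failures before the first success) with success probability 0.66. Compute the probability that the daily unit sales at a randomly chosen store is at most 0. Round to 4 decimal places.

Conditional on each format, P(X ≤ 0): A: 0.000224867; B: 0.66.
By total probability, P(X ≤ 0) = 0.41·0.000224867 + 0.59·0.66 = 0.389492.

0.3895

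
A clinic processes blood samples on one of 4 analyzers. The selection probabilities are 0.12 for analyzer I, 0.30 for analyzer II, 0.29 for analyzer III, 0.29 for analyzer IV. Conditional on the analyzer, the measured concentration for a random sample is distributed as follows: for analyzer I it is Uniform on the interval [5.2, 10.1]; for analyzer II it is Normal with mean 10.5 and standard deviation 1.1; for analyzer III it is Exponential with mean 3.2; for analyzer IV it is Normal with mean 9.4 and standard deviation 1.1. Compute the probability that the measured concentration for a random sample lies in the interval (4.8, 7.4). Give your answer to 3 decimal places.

0.101

Conditional on each analyzer, P(4.8 < X < 7.4): I: 0.44898; II: 0.00241471; III: 0.124117; IV: 0.0345037.
By total probability, P(4.8 < X < 7.4) = 0.12·0.44898 + 0.3·0.00241471 + 0.29·0.124117 + 0.29·0.0345037 = 0.100602.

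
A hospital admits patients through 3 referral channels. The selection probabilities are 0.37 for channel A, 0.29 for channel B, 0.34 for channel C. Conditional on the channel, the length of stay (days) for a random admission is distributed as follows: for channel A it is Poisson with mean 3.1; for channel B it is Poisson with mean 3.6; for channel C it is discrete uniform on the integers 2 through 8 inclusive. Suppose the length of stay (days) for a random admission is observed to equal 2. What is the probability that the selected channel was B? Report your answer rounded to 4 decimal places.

Likelihoods P(X=2 | ·): A: 0.216461; B: 0.177058; C: 0.142857.
Posterior ∝ prior × likelihood. Numerator for B: 0.29·0.177058 = 0.0513467.
Normalizing constant: 0.37·0.216461 + 0.29·0.177058 + 0.34·0.142857 = 0.180009.
P(B | observation) = 0.0513467 / 0.180009 = 0.285246.

0.2852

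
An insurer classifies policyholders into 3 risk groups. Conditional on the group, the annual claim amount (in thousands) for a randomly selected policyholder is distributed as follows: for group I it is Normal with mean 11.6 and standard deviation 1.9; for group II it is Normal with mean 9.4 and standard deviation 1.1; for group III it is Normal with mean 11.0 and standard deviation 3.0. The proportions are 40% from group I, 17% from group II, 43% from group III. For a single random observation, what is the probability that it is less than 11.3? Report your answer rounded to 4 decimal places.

0.5699

Conditional on each group, P(X < 11.3): I: 0.43727; II: 0.957941; III: 0.539828.
By total probability, P(X < 11.3) = 0.4·0.43727 + 0.17·0.957941 + 0.43·0.539828 = 0.569884.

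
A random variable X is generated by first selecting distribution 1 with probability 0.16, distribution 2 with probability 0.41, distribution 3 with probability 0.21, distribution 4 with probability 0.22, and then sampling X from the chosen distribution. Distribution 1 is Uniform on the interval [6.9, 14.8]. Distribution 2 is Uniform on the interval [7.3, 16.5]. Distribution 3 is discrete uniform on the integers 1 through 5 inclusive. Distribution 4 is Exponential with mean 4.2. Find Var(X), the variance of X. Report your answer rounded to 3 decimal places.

Per component, 1: μ=10.85, E[X²]=122.923; 2: μ=11.9, E[X²]=148.663; 3: μ=3, E[X²]=11; 4: μ=4.2, E[X²]=35.28.
E[X] = 0.16·10.85 + 0.41·11.9 + 0.21·3 + 0.22·4.2 = 8.169.
E[X²] = 0.16·122.923 + 0.41·148.663 + 0.21·11 + 0.22·35.28 = 90.6913.
Var(X) = E[X²] − (E[X])² = 90.6913 − 66.7326 = 23.9587.

23.959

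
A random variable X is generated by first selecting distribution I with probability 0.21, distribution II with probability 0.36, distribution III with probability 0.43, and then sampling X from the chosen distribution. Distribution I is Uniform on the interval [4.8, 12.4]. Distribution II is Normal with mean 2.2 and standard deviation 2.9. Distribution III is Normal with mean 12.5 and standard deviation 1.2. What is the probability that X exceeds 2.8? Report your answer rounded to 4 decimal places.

Conditional on each component, P(X > 2.8): I: 1; II: 0.418045; III: 1.
By total probability, P(X > 2.8) = 0.21·1 + 0.36·0.418045 + 0.43·1 = 0.790496.

0.7905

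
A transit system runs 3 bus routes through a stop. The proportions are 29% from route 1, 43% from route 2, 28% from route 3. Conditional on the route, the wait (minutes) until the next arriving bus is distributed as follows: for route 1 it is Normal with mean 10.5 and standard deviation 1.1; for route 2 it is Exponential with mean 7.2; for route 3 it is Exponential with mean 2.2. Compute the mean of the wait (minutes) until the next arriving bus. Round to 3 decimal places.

6.757

Component means — 1: 10.5; 2: 7.2; 3: 2.2.
E[X] = 0.29·10.5 + 0.43·7.2 + 0.28·2.2 = 6.757.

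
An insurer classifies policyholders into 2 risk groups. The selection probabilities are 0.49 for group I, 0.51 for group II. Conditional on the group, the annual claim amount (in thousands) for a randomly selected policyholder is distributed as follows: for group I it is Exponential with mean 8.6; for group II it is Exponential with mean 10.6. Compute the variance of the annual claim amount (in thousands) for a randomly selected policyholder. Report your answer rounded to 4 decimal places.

94.5436

Per component, I: μ=8.6, E[X²]=147.92; II: μ=10.6, E[X²]=224.72.
E[X] = 0.49·8.6 + 0.51·10.6 = 9.62.
E[X²] = 0.49·147.92 + 0.51·224.72 = 187.088.
Var(X) = E[X²] − (E[X])² = 187.088 − 92.5444 = 94.5436.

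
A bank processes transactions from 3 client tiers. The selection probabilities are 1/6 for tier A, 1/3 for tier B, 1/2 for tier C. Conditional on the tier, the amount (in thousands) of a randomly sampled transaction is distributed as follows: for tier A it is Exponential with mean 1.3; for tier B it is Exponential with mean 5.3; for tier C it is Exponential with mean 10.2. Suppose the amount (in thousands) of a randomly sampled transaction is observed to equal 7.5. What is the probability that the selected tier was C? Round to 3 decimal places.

0.600

Likelihoods f(7.5 | ·): A: 0.00240166; B: 0.0458307; C: 0.0469965.
Posterior ∝ prior × likelihood. Numerator for C: 0.5·0.0469965 = 0.0234983.
Normalizing constant: 0.166667·0.00240166 + 0.333333·0.0458307 + 0.5·0.0469965 = 0.0391754.
P(C | observation) = 0.0234983 / 0.0391754 = 0.599821.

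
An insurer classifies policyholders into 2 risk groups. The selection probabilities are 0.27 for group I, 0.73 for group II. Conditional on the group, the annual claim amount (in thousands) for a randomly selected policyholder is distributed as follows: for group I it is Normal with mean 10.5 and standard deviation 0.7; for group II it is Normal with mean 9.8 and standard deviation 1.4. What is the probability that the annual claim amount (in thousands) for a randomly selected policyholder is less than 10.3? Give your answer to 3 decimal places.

0.571

Conditional on each group, P(X < 10.3): I: 0.387548; II: 0.639508.
By total probability, P(X < 10.3) = 0.27·0.387548 + 0.73·0.639508 = 0.571479.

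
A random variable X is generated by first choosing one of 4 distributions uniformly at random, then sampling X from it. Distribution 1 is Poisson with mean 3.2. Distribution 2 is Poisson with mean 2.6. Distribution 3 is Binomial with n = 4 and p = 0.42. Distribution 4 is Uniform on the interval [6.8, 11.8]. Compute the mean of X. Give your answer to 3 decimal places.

4.195

Component means — 1: 3.2; 2: 2.6; 3: 1.68; 4: 9.3.
E[X] = 0.25·3.2 + 0.25·2.6 + 0.25·1.68 + 0.25·9.3 = 4.195.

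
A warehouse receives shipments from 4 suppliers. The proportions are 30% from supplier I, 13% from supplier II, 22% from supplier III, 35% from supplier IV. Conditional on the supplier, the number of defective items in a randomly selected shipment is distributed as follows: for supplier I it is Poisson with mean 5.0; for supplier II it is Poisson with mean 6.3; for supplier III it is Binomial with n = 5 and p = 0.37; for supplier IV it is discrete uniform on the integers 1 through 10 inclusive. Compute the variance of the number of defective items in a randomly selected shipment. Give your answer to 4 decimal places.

7.8313

Per component, I: μ=5, E[X²]=30; II: μ=6.3, E[X²]=45.99; III: μ=1.85, E[X²]=4.588; IV: μ=5.5, E[X²]=38.5.
E[X] = 0.3·5 + 0.13·6.3 + 0.22·1.85 + 0.35·5.5 = 4.651.
E[X²] = 0.3·30 + 0.13·45.99 + 0.22·4.588 + 0.35·38.5 = 29.4631.
Var(X) = E[X²] − (E[X])² = 29.4631 − 21.6318 = 7.83126.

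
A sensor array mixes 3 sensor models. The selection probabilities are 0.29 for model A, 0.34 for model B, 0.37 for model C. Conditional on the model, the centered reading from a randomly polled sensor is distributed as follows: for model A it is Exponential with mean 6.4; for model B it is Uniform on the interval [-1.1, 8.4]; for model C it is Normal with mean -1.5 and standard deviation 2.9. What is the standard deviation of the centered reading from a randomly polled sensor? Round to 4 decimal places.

5.3222

Per component, A: μ=6.4, E[X²]=81.92; B: μ=3.65, E[X²]=20.8433; C: μ=-1.5, E[X²]=10.66.
E[X] = 0.29·6.4 + 0.34·3.65 + 0.37·-1.5 = 2.542.
E[X²] = 0.29·81.92 + 0.34·20.8433 + 0.37·10.66 = 34.7877.
Var(X) = E[X²] − (E[X])² = 34.7877 − 6.46176 = 28.326.
SD(X) = √28.326 = 5.32221.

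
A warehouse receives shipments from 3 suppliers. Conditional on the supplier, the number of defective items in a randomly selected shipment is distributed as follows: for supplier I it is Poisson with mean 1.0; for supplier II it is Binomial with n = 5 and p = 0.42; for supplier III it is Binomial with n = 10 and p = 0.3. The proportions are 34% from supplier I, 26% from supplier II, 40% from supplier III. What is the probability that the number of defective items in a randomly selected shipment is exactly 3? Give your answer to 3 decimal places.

0.192

Conditional on each supplier, P(X = 3): I: 0.0613132; II: 0.249232; III: 0.266828.
By total probability, P(X = 3) = 0.34·0.0613132 + 0.26·0.249232 + 0.4·0.266828 = 0.192378.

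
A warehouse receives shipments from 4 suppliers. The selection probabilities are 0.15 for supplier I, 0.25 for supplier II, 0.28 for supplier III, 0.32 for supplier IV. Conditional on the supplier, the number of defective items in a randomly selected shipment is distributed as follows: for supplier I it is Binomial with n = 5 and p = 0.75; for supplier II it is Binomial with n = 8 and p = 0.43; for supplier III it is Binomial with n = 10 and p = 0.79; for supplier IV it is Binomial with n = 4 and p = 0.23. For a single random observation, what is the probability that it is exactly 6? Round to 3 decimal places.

0.042

Conditional on each supplier, P(X = 6): I: 0; II: 0.0575067; III: 0.0992794; IV: 0.
By total probability, P(X = 6) = 0.15·0 + 0.25·0.0575067 + 0.28·0.0992794 + 0.32·0 = 0.0421749.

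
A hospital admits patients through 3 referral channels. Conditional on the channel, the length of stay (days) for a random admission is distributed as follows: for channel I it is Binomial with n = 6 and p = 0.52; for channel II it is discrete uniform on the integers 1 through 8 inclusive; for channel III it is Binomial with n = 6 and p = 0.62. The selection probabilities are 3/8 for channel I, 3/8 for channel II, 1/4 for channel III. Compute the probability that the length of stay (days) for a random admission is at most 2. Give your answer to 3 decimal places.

0.247

Conditional on each channel, P(X ≤ 2): I: 0.307039; II: 0.25; III: 0.152715.
By total probability, P(X ≤ 2) = 0.375·0.307039 + 0.375·0.25 + 0.25·0.152715 = 0.247068.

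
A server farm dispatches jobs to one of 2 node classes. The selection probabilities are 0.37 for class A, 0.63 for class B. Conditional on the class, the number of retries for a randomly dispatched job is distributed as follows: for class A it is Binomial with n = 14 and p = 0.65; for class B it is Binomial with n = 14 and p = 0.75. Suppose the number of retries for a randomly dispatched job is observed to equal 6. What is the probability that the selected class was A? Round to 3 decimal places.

Likelihoods P(X=6 | ·): A: 0.0510011; B: 0.00815536.
Posterior ∝ prior × likelihood. Numerator for A: 0.37·0.0510011 = 0.0188704.
Normalizing constant: 0.37·0.0510011 + 0.63·0.00815536 = 0.0240083.
P(A | observation) = 0.0188704 / 0.0240083 = 0.785996.

0.786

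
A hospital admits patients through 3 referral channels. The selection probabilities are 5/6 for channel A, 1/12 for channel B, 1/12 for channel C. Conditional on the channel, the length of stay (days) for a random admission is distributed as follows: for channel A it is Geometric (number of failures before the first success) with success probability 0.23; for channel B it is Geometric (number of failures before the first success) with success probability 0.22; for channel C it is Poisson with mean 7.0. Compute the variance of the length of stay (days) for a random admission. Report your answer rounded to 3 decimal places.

Per component, A: μ=3.34783, E[X²]=25.7637; B: μ=3.54545, E[X²]=28.686; C: μ=7, E[X²]=56.
E[X] = 0.833333·3.34783 + 0.0833333·3.54545 + 0.0833333·7 = 3.66864.
E[X²] = 0.833333·25.7637 + 0.0833333·28.686 + 0.0833333·56 = 28.5269.
Var(X) = E[X²] − (E[X])² = 28.5269 − 13.4589 = 15.068.

15.068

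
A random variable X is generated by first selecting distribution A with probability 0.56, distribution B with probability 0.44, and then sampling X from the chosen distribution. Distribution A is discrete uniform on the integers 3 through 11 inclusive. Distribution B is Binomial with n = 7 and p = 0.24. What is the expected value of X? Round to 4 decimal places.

4.6592

Component means — A: 7; B: 1.68.
E[X] = 0.56·7 + 0.44·1.68 = 4.6592.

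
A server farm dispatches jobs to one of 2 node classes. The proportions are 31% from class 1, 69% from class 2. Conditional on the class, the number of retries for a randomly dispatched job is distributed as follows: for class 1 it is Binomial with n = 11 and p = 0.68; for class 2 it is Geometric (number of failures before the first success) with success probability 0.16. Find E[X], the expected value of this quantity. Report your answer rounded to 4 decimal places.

Component means — 1: 7.48; 2: 5.25.
E[X] = 0.31·7.48 + 0.69·5.25 = 5.9413.

5.9413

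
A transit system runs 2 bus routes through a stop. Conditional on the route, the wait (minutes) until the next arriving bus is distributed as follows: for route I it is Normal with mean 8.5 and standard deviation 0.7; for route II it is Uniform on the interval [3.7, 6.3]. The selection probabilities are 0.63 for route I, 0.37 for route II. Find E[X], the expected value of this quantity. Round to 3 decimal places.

7.205

Component means — I: 8.5; II: 5.
E[X] = 0.63·8.5 + 0.37·5 = 7.205.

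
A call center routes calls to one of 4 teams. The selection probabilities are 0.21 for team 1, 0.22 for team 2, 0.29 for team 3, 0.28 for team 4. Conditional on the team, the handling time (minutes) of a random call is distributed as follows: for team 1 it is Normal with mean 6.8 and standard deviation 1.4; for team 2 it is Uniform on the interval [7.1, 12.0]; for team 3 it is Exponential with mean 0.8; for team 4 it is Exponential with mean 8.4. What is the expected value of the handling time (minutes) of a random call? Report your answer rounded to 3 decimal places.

6.113

Component means — 1: 6.8; 2: 9.55; 3: 0.8; 4: 8.4.
E[X] = 0.21·6.8 + 0.22·9.55 + 0.29·0.8 + 0.28·8.4 = 6.113.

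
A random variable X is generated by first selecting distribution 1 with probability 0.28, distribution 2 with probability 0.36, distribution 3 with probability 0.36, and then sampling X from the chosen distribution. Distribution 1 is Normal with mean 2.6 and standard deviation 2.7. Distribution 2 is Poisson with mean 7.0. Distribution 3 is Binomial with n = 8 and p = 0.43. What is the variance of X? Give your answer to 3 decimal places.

Per component, 1: μ=2.6, E[X²]=14.05; 2: μ=7, E[X²]=56; 3: μ=3.44, E[X²]=13.7944.
E[X] = 0.28·2.6 + 0.36·7 + 0.36·3.44 = 4.4864.
E[X²] = 0.28·14.05 + 0.36·56 + 0.36·13.7944 = 29.06.
Var(X) = E[X²] − (E[X])² = 29.06 − 20.1278 = 8.9322.

8.932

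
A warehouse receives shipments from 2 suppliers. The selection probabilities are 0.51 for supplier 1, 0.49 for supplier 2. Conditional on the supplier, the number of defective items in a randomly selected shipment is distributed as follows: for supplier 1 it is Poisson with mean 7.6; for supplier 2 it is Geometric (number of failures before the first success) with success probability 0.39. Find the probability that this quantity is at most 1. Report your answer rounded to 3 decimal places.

Conditional on each supplier, P(X ≤ 1): 1: 0.00430388; 2: 0.6279.
By total probability, P(X ≤ 1) = 0.51·0.00430388 + 0.49·0.6279 = 0.309866.

0.310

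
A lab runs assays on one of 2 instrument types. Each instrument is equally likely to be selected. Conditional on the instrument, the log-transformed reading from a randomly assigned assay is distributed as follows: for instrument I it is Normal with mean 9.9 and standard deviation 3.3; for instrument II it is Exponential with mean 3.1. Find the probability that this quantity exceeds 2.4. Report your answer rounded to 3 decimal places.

0.725

Conditional on each instrument, P(X > 2.4): I: 0.988479; II: 0.461075.
By total probability, P(X > 2.4) = 0.5·0.988479 + 0.5·0.461075 = 0.724777.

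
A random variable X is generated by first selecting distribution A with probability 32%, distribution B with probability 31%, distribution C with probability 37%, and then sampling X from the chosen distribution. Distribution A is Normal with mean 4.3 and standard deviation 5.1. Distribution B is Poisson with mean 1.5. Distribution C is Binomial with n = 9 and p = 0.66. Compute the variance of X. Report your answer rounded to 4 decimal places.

Per component, A: μ=4.3, E[X²]=44.5; B: μ=1.5, E[X²]=3.75; C: μ=5.94, E[X²]=37.3032.
E[X] = 0.32·4.3 + 0.31·1.5 + 0.37·5.94 = 4.0388.
E[X²] = 0.32·44.5 + 0.31·3.75 + 0.37·37.3032 = 29.2047.
Var(X) = E[X²] − (E[X])² = 29.2047 − 16.3119 = 12.8928.

12.8928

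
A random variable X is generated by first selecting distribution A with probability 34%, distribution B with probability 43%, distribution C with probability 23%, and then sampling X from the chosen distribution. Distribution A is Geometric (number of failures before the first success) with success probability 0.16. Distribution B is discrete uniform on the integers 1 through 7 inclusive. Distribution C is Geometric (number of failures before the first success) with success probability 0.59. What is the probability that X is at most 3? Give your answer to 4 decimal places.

Conditional on each component, P(X ≤ 3): A: 0.502129; B: 0.428571; C: 0.971742.
By total probability, P(X ≤ 3) = 0.34·0.502129 + 0.43·0.428571 + 0.23·0.971742 = 0.57851.

0.5785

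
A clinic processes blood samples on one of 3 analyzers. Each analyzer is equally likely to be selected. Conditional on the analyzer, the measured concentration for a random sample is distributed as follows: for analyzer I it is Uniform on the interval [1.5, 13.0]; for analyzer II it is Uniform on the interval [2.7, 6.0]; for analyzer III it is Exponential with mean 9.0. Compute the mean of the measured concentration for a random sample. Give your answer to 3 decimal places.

Component means — I: 7.25; II: 4.35; III: 9.
E[X] = 0.333333·7.25 + 0.333333·4.35 + 0.333333·9 = 6.86667.

6.867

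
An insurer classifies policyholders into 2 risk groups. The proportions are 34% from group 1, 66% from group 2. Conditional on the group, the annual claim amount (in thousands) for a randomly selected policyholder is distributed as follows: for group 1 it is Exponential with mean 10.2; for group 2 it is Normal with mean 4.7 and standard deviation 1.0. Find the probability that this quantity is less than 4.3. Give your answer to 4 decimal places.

Conditional on each group, P(X < 4.3): 1: 0.343983; 2: 0.344578.
By total probability, P(X < 4.3) = 0.34·0.343983 + 0.66·0.344578 = 0.344376.

0.3444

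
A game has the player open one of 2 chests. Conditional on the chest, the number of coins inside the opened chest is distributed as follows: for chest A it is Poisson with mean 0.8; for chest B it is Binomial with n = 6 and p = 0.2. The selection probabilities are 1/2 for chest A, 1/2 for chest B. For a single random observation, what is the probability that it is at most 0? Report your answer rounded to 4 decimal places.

Conditional on each chest, P(X ≤ 0): A: 0.449329; B: 0.262144.
By total probability, P(X ≤ 0) = 0.5·0.449329 + 0.5·0.262144 = 0.355736.

0.3557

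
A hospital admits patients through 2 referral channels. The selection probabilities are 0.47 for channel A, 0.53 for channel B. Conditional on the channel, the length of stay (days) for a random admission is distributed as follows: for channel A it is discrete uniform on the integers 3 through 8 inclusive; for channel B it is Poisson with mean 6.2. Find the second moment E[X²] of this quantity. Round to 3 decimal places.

For each component E[X²] = Var + (mean)², giving A: 33.1667; B: 44.64.
Overall E[X²] = 0.47·33.1667 + 0.53·44.64 = 39.2475.

39.248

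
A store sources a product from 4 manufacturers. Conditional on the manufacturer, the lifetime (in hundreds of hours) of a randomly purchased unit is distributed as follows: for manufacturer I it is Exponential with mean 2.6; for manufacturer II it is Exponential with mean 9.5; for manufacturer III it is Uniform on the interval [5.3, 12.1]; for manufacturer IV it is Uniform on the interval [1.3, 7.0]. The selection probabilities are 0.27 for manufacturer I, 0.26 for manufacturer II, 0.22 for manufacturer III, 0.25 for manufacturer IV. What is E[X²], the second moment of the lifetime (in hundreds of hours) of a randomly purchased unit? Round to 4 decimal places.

For each component E[X²] = Var + (mean)², giving I: 13.52; II: 180.5; III: 79.5433; IV: 19.93.
Overall E[X²] = 0.27·13.52 + 0.26·180.5 + 0.22·79.5433 + 0.25·19.93 = 73.0624.

73.0624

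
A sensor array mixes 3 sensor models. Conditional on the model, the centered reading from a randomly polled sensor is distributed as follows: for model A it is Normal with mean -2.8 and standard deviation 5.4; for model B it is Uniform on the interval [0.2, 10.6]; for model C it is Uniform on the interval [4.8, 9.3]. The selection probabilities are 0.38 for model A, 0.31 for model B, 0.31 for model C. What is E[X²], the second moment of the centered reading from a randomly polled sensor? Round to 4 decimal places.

41.8246

For each component E[X²] = Var + (mean)², giving A: 37; B: 38.1733; C: 51.39.
Overall E[X²] = 0.38·37 + 0.31·38.1733 + 0.31·51.39 = 41.8246.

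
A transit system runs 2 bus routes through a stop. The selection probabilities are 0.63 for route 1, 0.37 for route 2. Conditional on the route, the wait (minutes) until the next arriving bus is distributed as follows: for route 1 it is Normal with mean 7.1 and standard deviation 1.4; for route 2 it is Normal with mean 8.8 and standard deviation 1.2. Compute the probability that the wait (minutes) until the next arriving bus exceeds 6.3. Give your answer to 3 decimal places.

0.814

Conditional on each route, P(X > 6.3): 1: 0.716145; 2: 0.98139.
By total probability, P(X > 6.3) = 0.63·0.716145 + 0.37·0.98139 = 0.814286.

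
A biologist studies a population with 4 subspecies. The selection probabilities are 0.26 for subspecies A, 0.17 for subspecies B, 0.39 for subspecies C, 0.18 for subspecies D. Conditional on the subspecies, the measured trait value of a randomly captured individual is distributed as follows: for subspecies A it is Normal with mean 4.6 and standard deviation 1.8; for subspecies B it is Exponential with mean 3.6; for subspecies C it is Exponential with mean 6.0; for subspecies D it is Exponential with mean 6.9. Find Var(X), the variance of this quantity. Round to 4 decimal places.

26.9179

Per component, A: μ=4.6, E[X²]=24.4; B: μ=3.6, E[X²]=25.92; C: μ=6, E[X²]=72; D: μ=6.9, E[X²]=95.22.
E[X] = 0.26·4.6 + 0.17·3.6 + 0.39·6 + 0.18·6.9 = 5.39.
E[X²] = 0.26·24.4 + 0.17·25.92 + 0.39·72 + 0.18·95.22 = 55.97.
Var(X) = E[X²] − (E[X])² = 55.97 − 29.0521 = 26.9179.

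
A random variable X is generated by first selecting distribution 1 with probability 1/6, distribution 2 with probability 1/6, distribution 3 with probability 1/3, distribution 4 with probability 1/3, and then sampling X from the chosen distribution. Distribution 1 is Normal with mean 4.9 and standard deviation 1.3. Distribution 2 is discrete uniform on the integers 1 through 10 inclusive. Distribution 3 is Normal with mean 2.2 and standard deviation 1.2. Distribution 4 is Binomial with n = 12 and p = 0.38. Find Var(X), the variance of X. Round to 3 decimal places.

4.773

Per component, 1: μ=4.9, E[X²]=25.7; 2: μ=5.5, E[X²]=38.5; 3: μ=2.2, E[X²]=6.28; 4: μ=4.56, E[X²]=23.6208.
E[X] = 0.166667·4.9 + 0.166667·5.5 + 0.333333·2.2 + 0.333333·4.56 = 3.98667.
E[X²] = 0.166667·25.7 + 0.166667·38.5 + 0.333333·6.28 + 0.333333·23.6208 = 20.6669.
Var(X) = E[X²] − (E[X])² = 20.6669 − 15.8935 = 4.77342.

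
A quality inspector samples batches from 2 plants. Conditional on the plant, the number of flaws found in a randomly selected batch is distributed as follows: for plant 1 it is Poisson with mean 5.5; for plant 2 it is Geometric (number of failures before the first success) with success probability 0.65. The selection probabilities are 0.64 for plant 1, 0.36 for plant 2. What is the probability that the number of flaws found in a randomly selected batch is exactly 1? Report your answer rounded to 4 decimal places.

0.0963

Conditional on each plant, P(X = 1): 1: 0.0224772; 2: 0.2275.
By total probability, P(X = 1) = 0.64·0.0224772 + 0.36·0.2275 = 0.0962854.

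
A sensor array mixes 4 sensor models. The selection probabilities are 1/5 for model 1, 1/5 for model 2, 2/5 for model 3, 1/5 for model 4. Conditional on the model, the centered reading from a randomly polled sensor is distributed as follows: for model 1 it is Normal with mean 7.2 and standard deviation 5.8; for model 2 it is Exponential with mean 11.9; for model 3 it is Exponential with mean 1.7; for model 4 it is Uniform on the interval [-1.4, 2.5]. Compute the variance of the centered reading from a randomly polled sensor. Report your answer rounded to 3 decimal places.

Per component, 1: μ=7.2, E[X²]=85.48; 2: μ=11.9, E[X²]=283.22; 3: μ=1.7, E[X²]=5.78; 4: μ=0.55, E[X²]=1.57.
E[X] = 0.2·7.2 + 0.2·11.9 + 0.4·1.7 + 0.2·0.55 = 4.61.
E[X²] = 0.2·85.48 + 0.2·283.22 + 0.4·5.78 + 0.2·1.57 = 76.366.
Var(X) = E[X²] − (E[X])² = 76.366 − 21.2521 = 55.1139.

55.114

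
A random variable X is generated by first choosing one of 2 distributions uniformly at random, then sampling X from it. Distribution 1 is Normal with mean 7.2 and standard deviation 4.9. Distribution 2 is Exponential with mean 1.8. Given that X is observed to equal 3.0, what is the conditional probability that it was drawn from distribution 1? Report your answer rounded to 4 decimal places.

Likelihoods f(3.0 | ·): 1: 0.0563868; 2: 0.104931.
Posterior ∝ prior × likelihood. Numerator for 1: 0.5·0.0563868 = 0.0281934.
Normalizing constant: 0.5·0.0563868 + 0.5·0.104931 = 0.0806588.
P(1 | observation) = 0.0281934 / 0.0806588 = 0.349539.

0.3495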